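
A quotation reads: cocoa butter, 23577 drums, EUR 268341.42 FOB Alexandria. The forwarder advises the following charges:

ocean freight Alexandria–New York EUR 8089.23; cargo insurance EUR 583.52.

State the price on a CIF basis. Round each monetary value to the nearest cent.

From FOB to CIF, the seller additionally bears: freight, insurance.
CIF price = 268341.42 + 8089.23 + 583.52 = 277014.17

CIF price: EUR 277014.17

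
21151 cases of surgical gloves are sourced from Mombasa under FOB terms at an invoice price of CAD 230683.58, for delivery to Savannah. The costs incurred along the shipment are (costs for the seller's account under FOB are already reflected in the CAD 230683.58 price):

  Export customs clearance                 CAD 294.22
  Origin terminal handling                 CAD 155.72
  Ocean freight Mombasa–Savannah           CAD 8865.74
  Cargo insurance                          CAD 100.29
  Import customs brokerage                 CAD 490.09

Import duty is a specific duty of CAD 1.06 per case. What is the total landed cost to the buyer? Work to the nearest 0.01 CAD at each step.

Total landed cost: CAD 262559.76

FOB: the seller bears costs until goods are on board at the origin port; the buyer bears freight, insurance and all costs thereafter.
Already in the invoice (seller's account under FOB): export clearance, origin terminal — exclude.
CIF value = FOB price + freight + insurance = 230683.58 + 8865.74 + 100.29 = 239649.61
Import duty = 21151 × 1.06 = 22420.06
Buyer bears: freight 8865.74 + insurance 100.29 + brokerage 490.09 + duty 22420.06 = 31876.18
Landed cost = invoice 230683.58 + 31876.18 = 262559.76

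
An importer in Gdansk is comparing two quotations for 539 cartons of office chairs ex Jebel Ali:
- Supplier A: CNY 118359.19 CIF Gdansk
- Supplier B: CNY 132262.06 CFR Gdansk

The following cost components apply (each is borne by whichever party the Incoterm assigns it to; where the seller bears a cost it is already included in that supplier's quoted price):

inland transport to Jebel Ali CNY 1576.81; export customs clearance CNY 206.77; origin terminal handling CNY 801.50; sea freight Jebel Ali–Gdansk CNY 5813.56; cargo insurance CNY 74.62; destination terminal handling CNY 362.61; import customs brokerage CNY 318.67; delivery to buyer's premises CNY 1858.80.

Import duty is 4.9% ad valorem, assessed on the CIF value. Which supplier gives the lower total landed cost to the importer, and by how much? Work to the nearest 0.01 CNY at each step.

Supplier A (CIF):
The CIF price already equals the CIF value: 118359.19
Import duty = 118359.19 × 4.9% = 5799.60
Buyer bears (A): 362.61 + 318.67 + 1858.80 = 2540.08
Landed cost (A) = invoice 118359.19 + 2540.08 + duty 5799.60 = 126698.87
Supplier B (CFR):
CIF value = CFR price + insurance = 132262.06 + 74.62 = 132336.68
Import duty = 132336.68 × 4.9% = 6484.50
Buyer bears (B): 74.62 + 362.61 + 318.67 + 1858.80 = 2614.70
Landed cost (B) = invoice 132262.06 + 2614.70 + duty 6484.50 = 141361.26
Difference = |126698.87 − 141361.26| = 14662.39

Supplier A is cheaper by CNY 14662.39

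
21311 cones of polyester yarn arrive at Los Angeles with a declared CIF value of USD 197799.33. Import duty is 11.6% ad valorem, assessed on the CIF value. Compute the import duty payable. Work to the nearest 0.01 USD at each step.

Import duty = 197799.33 × 11.6% = 22944.72

Import duty: USD 22944.72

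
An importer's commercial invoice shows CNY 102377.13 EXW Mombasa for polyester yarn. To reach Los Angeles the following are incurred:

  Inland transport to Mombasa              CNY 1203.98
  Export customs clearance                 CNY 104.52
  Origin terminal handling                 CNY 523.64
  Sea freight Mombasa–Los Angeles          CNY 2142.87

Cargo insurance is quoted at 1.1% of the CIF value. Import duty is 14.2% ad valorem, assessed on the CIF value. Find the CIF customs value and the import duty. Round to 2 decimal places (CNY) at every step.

CIF value: CNY 107535.03; import duty: CNY 15269.97

Let C be the CIF value. C = EXW price + pre-shipment costs + freight + 1.1% × C
C − 1.1% × C = 102377.13 + 1203.98 + 104.52 + 523.64 + 2142.87
0.989 × C = 106352.14
C = 106352.14 / 0.989 = 107535.03
Insurance premium = 1.1% × 107535.03 = 1182.89
Import duty = 107535.03 × 14.2% = 15269.97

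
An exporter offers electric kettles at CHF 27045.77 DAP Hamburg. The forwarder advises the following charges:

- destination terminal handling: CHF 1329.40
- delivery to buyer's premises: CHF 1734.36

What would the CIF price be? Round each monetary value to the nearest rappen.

From DAP to CIF, the seller no longer bears: destination terminal, delivery.
CIF price = 27045.77 − 1329.40 − 1734.36 = 23982.01

CIF price: CHF 23982.01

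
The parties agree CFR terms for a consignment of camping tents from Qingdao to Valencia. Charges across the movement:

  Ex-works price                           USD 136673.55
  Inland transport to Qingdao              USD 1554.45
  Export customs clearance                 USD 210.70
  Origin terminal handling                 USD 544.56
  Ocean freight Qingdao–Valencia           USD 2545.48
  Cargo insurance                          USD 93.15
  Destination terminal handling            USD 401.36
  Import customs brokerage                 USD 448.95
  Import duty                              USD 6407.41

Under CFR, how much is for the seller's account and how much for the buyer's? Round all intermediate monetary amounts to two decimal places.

CFR: the seller pays costs through ocean freight to the destination port, but not insurance.
Seller's account: goods 136673.55 + inland to port 1554.45 + export clearance 210.70 + origin terminal 544.56 + freight 2545.48 = 141528.74
Buyer's account: insurance 93.15 + destination terminal 401.36 + brokerage 448.95 + duty 6407.41 = 7350.87

Seller: USD 141528.74; buyer: USD 7350.87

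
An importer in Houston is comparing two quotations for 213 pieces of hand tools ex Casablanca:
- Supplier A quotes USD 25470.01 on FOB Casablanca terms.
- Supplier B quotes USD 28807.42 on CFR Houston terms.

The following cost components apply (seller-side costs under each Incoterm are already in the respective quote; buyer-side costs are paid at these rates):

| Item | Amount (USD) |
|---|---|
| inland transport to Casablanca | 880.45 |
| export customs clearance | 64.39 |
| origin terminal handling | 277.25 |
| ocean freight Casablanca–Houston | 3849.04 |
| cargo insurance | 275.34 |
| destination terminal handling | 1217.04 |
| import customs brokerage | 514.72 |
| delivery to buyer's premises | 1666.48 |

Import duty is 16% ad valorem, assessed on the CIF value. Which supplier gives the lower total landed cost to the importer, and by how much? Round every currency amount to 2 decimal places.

Supplier B is cheaper by USD 593.49

Supplier A (FOB):
CIF value = FOB price + freight + insurance = 25470.01 + 3849.04 + 275.34 = 29594.39
Import duty = 29594.39 × 16% = 4735.10
Buyer bears (A): 3849.04 + 275.34 + 1217.04 + 514.72 + 1666.48 = 7522.62
Landed cost (A) = invoice 25470.01 + 7522.62 + duty 4735.10 = 37727.73
Supplier B (CFR):
CIF value = CFR price + insurance = 28807.42 + 275.34 = 29082.76
Import duty = 29082.76 × 16% = 4653.24
Buyer bears (B): 275.34 + 1217.04 + 514.72 + 1666.48 = 3673.58
Landed cost (B) = invoice 28807.42 + 3673.58 + duty 4653.24 = 37134.24
Difference = |37727.73 − 37134.24| = 593.49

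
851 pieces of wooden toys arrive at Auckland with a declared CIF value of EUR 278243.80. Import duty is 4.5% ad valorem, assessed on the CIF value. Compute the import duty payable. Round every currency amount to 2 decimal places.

Import duty = 278243.80 × 4.5% = 12520.97

Import duty: EUR 12520.97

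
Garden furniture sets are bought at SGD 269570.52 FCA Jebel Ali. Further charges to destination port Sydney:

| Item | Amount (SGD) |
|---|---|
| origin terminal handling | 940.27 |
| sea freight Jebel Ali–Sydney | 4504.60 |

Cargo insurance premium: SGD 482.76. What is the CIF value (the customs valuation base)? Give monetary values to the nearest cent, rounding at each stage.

CIF value: SGD 275498.15

CIF = FCA price + pre-shipment costs + freight + insurance
CIF = 269570.52 + 940.27 + 4504.60 + 482.76 = 275498.15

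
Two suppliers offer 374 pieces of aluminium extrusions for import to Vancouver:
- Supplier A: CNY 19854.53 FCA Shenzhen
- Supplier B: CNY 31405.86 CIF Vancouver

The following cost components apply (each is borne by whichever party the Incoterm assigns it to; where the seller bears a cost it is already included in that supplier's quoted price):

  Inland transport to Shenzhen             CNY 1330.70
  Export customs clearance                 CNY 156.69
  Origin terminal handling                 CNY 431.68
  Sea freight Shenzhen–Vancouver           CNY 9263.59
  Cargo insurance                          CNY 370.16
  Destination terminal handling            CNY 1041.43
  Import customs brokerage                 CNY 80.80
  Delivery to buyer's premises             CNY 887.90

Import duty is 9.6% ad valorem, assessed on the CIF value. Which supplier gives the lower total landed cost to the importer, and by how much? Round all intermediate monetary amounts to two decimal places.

Supplier A (FCA):
CIF value = FCA price + origin terminal + freight + insurance = 19854.53 + 431.68 + 9263.59 + 370.16 = 29919.96
Import duty = 29919.96 × 9.6% = 2872.32
Buyer bears (A): 431.68 + 9263.59 + 370.16 + 1041.43 + 80.80 + 887.90 = 12075.56
Landed cost (A) = invoice 19854.53 + 12075.56 + duty 2872.32 = 34802.41
Supplier B (CIF):
The CIF price already equals the CIF value: 31405.86
Import duty = 31405.86 × 9.6% = 3014.96
Buyer bears (B): 1041.43 + 80.80 + 887.90 = 2010.13
Landed cost (B) = invoice 31405.86 + 2010.13 + duty 3014.96 = 36430.95
Difference = |34802.41 − 36430.95| = 1628.54

Supplier A is cheaper by CNY 1628.54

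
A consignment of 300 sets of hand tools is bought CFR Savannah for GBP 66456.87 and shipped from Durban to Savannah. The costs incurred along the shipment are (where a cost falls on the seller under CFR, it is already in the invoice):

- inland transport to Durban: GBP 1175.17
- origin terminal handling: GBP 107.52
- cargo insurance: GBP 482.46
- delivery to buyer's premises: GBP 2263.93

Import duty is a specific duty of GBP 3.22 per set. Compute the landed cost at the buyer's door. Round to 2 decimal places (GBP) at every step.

CFR: the seller pays costs through ocean freight to the destination port, but not insurance.
Already in the invoice (seller's account under CFR): inland to port, origin terminal — exclude.
CIF value = CFR price + insurance = 66456.87 + 482.46 = 66939.33
Import duty = 300 × 3.22 = 966.00
Buyer bears: insurance 482.46 + delivery 2263.93 + duty 966.00 = 3712.39
Landed cost = invoice 66456.87 + 3712.39 = 70169.26

Total landed cost: GBP 70169.26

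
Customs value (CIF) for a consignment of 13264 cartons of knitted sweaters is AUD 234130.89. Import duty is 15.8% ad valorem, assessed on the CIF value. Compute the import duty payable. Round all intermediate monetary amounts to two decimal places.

Import duty = 234130.89 × 15.8% = 36992.68

Import duty: AUD 36992.68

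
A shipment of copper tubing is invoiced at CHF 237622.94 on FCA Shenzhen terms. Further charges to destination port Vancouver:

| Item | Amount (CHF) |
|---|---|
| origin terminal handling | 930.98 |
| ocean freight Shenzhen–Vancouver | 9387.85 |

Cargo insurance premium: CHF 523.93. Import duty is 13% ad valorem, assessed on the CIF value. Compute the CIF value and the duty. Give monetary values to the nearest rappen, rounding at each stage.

CIF value: CHF 248465.70; import duty: CHF 32300.54

CIF = FCA price + pre-shipment costs + freight + insurance
CIF = 237622.94 + 930.98 + 9387.85 + 523.93 = 248465.70
Import duty = 248465.70 × 13% = 32300.54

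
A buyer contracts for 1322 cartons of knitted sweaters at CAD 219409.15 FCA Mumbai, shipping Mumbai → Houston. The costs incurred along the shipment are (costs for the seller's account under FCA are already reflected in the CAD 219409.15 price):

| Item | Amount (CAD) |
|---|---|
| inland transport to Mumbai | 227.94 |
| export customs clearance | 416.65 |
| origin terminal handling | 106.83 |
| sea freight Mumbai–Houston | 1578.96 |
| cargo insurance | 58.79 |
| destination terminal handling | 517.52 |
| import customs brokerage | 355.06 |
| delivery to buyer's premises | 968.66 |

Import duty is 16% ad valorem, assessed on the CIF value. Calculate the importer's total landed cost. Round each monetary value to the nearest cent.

Total landed cost: CAD 258379.57

FCA: the seller delivers export-cleared goods to the carrier; the buyer bears costs from that point.
Already in the invoice (seller's account under FCA): inland to port, export clearance — exclude.
CIF value = FCA price + origin terminal + freight + insurance = 219409.15 + 106.83 + 1578.96 + 58.79 = 221153.73
Import duty = 221153.73 × 16% = 35384.60
Buyer bears: origin terminal 106.83 + freight 1578.96 + insurance 58.79 + destination terminal 517.52 + brokerage 355.06 + delivery 968.66 + duty 35384.60 = 38970.42
Landed cost = invoice 219409.15 + 38970.42 = 258379.57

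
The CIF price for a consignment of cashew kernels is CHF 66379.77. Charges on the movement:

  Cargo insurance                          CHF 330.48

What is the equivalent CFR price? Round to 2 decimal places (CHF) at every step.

CFR price: CHF 66049.29

From CIF to CFR, the seller no longer bears: insurance.
CFR price = 66379.77 − 330.48 = 66049.29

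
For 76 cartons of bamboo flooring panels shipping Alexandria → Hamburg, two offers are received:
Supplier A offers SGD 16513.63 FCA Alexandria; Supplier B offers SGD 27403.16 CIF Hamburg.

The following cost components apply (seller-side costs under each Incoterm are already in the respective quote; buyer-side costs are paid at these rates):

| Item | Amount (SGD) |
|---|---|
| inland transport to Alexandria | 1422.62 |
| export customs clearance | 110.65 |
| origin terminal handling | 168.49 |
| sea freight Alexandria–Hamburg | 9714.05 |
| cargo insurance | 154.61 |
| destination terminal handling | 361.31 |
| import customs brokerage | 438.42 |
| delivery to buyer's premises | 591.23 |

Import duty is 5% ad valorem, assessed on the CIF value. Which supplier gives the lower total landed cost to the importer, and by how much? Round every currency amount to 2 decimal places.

Supplier A (FCA):
CIF value = FCA price + origin terminal + freight + insurance = 16513.63 + 168.49 + 9714.05 + 154.61 = 26550.78
Import duty = 26550.78 × 5% = 1327.54
Buyer bears (A): 168.49 + 9714.05 + 154.61 + 361.31 + 438.42 + 591.23 = 11428.11
Landed cost (A) = invoice 16513.63 + 11428.11 + duty 1327.54 = 29269.28
Supplier B (CIF):
The CIF price already equals the CIF value: 27403.16
Import duty = 27403.16 × 5% = 1370.16
Buyer bears (B): 361.31 + 438.42 + 591.23 = 1390.96
Landed cost (B) = invoice 27403.16 + 1390.96 + duty 1370.16 = 30164.28
Difference = |29269.28 − 30164.28| = 895.00

Supplier A is cheaper by SGD 895.00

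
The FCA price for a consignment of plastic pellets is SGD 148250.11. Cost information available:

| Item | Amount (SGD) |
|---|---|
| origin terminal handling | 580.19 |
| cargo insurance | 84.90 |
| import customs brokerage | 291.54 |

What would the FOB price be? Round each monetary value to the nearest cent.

Not relevant to the conversion: insurance, brokerage — on the buyer under both terms; not part of either seller's price.
From FCA to FOB, the seller additionally bears: origin terminal.
FOB price = 148250.11 + 580.19 = 148830.30

FOB price: SGD 148830.30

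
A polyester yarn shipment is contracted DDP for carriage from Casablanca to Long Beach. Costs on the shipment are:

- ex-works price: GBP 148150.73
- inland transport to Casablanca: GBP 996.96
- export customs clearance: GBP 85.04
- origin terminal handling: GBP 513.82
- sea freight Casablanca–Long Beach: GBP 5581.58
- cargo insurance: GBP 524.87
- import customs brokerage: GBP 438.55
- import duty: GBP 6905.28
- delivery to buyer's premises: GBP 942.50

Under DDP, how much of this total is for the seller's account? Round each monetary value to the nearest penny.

Seller's account: GBP 164139.33

DDP: the seller bears all costs including import duty.
Seller's account: goods 148150.73 + inland to port 996.96 + export clearance 85.04 + origin terminal 513.82 + freight 5581.58 + insurance 524.87 + brokerage 438.55 + duty 6905.28 + delivery 942.50 = 164139.33
Buyer's account: 0.00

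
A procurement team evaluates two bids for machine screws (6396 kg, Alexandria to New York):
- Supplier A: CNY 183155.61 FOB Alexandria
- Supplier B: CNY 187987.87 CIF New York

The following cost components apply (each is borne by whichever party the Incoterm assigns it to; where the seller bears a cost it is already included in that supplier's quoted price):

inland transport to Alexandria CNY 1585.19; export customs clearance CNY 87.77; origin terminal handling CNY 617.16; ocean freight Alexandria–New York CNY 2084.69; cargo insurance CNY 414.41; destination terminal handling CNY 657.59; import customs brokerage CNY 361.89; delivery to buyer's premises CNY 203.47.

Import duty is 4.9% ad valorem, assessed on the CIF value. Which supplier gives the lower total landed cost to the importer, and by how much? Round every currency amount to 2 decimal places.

Supplier A is cheaper by CNY 2447.49

Supplier A (FOB):
CIF value = FOB price + freight + insurance = 183155.61 + 2084.69 + 414.41 = 185654.71
Import duty = 185654.71 × 4.9% = 9097.08
Buyer bears (A): 2084.69 + 414.41 + 657.59 + 361.89 + 203.47 = 3722.05
Landed cost (A) = invoice 183155.61 + 3722.05 + duty 9097.08 = 195974.74
Supplier B (CIF):
The CIF price already equals the CIF value: 187987.87
Import duty = 187987.87 × 4.9% = 9211.41
Buyer bears (B): 657.59 + 361.89 + 203.47 = 1222.95
Landed cost (B) = invoice 187987.87 + 1222.95 + duty 9211.41 = 198422.23
Difference = |195974.74 − 198422.23| = 2447.49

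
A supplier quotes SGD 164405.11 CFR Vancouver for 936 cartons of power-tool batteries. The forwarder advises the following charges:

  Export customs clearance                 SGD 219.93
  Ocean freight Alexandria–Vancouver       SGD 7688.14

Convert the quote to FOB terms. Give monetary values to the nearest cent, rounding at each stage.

FOB price: SGD 156716.97

Not relevant to the conversion: export clearance — on the seller under both CFR and FOB; already in the CFR price and stays in the FOB price.
From CFR to FOB, the seller no longer bears: freight.
FOB price = 164405.11 − 7688.14 = 156716.97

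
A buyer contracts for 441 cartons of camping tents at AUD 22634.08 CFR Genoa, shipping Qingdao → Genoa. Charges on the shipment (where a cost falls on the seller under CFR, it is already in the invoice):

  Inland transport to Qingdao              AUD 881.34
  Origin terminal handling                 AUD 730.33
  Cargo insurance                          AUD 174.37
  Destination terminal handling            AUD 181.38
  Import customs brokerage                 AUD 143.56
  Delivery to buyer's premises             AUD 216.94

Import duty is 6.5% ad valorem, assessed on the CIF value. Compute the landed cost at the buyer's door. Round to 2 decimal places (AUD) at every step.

CFR: the seller pays costs through ocean freight to the destination port, but not insurance.
Already in the invoice (seller's account under CFR): inland to port, origin terminal — exclude.
CIF value = CFR price + insurance = 22634.08 + 174.37 = 22808.45
Import duty = 22808.45 × 6.5% = 1482.55
Buyer bears: insurance 174.37 + destination terminal 181.38 + brokerage 143.56 + delivery 216.94 + duty 1482.55 = 2198.80
Landed cost = invoice 22634.08 + 2198.80 = 24832.88

Total landed cost: AUD 24832.88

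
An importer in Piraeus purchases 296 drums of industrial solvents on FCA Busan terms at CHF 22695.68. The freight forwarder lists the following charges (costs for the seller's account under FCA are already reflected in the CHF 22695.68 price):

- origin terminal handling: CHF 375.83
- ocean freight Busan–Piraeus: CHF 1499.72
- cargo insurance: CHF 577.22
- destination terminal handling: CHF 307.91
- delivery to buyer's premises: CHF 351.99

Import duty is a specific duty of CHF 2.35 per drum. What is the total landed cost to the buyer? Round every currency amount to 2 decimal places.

Total landed cost: CHF 26503.95

FCA: the seller delivers export-cleared goods to the carrier; the buyer bears costs from that point.
CIF value = FCA price + origin terminal + freight + insurance = 22695.68 + 375.83 + 1499.72 + 577.22 = 25148.45
Import duty = 296 × 2.35 = 695.60
Buyer bears: origin terminal 375.83 + freight 1499.72 + insurance 577.22 + destination terminal 307.91 + delivery 351.99 + duty 695.60 = 3808.27
Landed cost = invoice 22695.68 + 3808.27 = 26503.95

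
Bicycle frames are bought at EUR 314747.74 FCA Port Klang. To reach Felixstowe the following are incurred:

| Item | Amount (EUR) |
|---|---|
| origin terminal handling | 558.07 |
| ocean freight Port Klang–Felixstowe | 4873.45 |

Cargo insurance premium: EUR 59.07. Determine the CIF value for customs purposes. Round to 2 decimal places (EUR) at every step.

CIF value: EUR 320238.33

CIF = FCA price + pre-shipment costs + freight + insurance
CIF = 314747.74 + 558.07 + 4873.45 + 59.07 = 320238.33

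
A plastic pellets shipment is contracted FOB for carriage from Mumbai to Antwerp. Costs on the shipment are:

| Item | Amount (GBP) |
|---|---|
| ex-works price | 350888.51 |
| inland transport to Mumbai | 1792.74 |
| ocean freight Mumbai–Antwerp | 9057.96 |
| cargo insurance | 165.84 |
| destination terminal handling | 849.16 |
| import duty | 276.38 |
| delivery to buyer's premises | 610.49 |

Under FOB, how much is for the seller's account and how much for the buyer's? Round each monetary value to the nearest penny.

Seller: GBP 352681.25; buyer: GBP 10959.83

FOB: the seller bears costs until goods are on board at the origin port; the buyer bears freight, insurance and all costs thereafter.
Seller's account: goods 350888.51 + inland to port 1792.74 = 352681.25
Buyer's account: freight 9057.96 + insurance 165.84 + destination terminal 849.16 + duty 276.38 + delivery 610.49 = 10959.83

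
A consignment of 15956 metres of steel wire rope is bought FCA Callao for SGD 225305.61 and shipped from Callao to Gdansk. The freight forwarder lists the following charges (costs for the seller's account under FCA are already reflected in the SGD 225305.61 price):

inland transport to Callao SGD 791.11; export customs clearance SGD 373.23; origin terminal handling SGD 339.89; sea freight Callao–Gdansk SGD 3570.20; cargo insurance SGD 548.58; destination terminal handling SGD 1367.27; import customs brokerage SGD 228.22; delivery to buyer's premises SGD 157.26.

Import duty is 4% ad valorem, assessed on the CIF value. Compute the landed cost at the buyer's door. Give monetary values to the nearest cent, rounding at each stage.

FCA: the seller delivers export-cleared goods to the carrier; the buyer bears costs from that point.
Already in the invoice (seller's account under FCA): inland to port, export clearance — exclude.
CIF value = FCA price + origin terminal + freight + insurance = 225305.61 + 339.89 + 3570.20 + 548.58 = 229764.28
Import duty = 229764.28 × 4% = 9190.57
Buyer bears: origin terminal 339.89 + freight 3570.20 + insurance 548.58 + destination terminal 1367.27 + brokerage 228.22 + delivery 157.26 + duty 9190.57 = 15401.99
Landed cost = invoice 225305.61 + 15401.99 = 240707.60

Total landed cost: SGD 240707.60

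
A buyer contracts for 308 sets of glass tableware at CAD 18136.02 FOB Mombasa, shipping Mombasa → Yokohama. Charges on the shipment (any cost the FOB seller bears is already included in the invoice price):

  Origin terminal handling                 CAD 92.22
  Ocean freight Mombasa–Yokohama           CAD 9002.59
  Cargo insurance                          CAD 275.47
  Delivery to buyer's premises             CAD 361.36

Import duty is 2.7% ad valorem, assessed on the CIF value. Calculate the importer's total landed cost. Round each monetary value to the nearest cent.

Total landed cost: CAD 28515.62

FOB: the seller bears costs until goods are on board at the origin port; the buyer bears freight, insurance and all costs thereafter.
Already in the invoice (seller's account under FOB): origin terminal — exclude.
CIF value = FOB price + freight + insurance = 18136.02 + 9002.59 + 275.47 = 27414.08
Import duty = 27414.08 × 2.7% = 740.18
Buyer bears: freight 9002.59 + insurance 275.47 + delivery 361.36 + duty 740.18 = 10379.60
Landed cost = invoice 18136.02 + 10379.60 = 28515.62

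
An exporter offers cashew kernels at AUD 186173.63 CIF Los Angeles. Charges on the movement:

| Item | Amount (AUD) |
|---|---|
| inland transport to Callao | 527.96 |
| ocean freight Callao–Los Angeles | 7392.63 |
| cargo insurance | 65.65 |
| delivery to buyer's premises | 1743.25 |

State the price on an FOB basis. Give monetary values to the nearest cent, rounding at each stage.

Not relevant to the conversion: inland to port — on the seller under both CIF and FOB; already in the CIF price and stays in the FOB price. delivery — on the buyer under both terms; not part of either seller's price.
From CIF to FOB, the seller no longer bears: freight, insurance.
FOB price = 186173.63 − 7392.63 − 65.65 = 178715.35

FOB price: AUD 178715.35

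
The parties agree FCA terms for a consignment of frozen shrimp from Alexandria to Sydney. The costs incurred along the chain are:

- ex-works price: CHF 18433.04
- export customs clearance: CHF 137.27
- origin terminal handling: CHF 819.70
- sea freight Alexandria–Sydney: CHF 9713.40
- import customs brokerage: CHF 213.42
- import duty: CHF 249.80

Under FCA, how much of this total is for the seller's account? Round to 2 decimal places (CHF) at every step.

Seller's account: CHF 18570.31

FCA: the seller delivers export-cleared goods to the carrier; the buyer bears costs from that point.
Seller's account: goods 18433.04 + export clearance 137.27 = 18570.31
Buyer's account: origin terminal 819.70 + freight 9713.40 + brokerage 213.42 + duty 249.80 = 10996.32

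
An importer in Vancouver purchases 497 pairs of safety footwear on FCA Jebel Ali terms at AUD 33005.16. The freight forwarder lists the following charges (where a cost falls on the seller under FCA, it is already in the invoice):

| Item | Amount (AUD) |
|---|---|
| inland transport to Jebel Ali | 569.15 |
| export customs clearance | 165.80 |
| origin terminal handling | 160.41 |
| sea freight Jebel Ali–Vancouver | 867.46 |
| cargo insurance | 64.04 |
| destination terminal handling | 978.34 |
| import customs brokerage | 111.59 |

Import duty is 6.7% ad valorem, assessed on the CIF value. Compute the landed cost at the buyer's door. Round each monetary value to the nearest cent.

Total landed cost: AUD 37471.50

FCA: the seller delivers export-cleared goods to the carrier; the buyer bears costs from that point.
Already in the invoice (seller's account under FCA): inland to port, export clearance — exclude.
CIF value = FCA price + origin terminal + freight + insurance = 33005.16 + 160.41 + 867.46 + 64.04 = 34097.07
Import duty = 34097.07 × 6.7% = 2284.50
Buyer bears: origin terminal 160.41 + freight 867.46 + insurance 64.04 + destination terminal 978.34 + brokerage 111.59 + duty 2284.50 = 4466.34
Landed cost = invoice 33005.16 + 4466.34 = 37471.50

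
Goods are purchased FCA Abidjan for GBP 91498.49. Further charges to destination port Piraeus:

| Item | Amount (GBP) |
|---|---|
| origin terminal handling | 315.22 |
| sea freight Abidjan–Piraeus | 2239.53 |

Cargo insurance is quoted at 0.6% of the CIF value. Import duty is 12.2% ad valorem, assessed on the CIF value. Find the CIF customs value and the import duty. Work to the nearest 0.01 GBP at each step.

CIF value: GBP 94620.97; import duty: GBP 11543.76

Let C be the CIF value. C = FCA price + pre-shipment costs + freight + 0.6% × C
C − 0.6% × C = 91498.49 + 315.22 + 2239.53
0.994 × C = 94053.24
C = 94053.24 / 0.994 = 94620.97
Insurance premium = 0.6% × 94620.97 = 567.73
Import duty = 94620.97 × 12.2% = 11543.76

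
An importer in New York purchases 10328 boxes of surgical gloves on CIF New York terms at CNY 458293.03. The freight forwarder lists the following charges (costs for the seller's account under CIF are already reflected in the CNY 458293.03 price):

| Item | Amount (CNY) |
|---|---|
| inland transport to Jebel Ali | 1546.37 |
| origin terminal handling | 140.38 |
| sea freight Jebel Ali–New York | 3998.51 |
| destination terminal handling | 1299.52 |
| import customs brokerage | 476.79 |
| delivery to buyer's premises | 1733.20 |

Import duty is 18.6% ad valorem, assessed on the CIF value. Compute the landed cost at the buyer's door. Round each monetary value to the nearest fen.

Total landed cost: CNY 547045.04

CIF: the seller pays costs through ocean freight and marine insurance to the destination port.
Already in the invoice (seller's account under CIF): inland to port, origin terminal, freight — exclude.
The CIF price already equals the CIF value: 458293.03
Import duty = 458293.03 × 18.6% = 85242.50
Buyer bears: destination terminal 1299.52 + brokerage 476.79 + delivery 1733.20 + duty 85242.50 = 88752.01
Landed cost = invoice 458293.03 + 88752.01 = 547045.04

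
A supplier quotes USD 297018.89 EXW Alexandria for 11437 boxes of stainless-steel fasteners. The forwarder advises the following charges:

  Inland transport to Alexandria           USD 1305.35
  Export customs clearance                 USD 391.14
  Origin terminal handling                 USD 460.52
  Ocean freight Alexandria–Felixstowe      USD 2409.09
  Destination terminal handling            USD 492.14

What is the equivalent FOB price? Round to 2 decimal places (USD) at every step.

FOB price: USD 299175.90

Not relevant to the conversion: freight, destination terminal — on the buyer under both terms; not part of either seller's price.
From EXW to FOB, the seller additionally bears: inland to port, export clearance, origin terminal.
FOB price = 297018.89 + 1305.35 + 391.14 + 460.52 = 299175.90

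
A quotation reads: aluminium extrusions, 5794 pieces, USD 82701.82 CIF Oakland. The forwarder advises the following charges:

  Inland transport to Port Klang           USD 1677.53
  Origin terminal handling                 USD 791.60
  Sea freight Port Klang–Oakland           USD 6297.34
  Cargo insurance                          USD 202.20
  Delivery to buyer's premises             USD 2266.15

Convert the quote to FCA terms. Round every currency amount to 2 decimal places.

Not relevant to the conversion: inland to port — on the seller under both CIF and FCA; already in the CIF price and stays in the FCA price. delivery — on the buyer under both terms; not part of either seller's price.
From CIF to FCA, the seller no longer bears: origin terminal, freight, insurance.
FCA price = 82701.82 − 791.60 − 6297.34 − 202.20 = 75410.68

FCA price: USD 75410.68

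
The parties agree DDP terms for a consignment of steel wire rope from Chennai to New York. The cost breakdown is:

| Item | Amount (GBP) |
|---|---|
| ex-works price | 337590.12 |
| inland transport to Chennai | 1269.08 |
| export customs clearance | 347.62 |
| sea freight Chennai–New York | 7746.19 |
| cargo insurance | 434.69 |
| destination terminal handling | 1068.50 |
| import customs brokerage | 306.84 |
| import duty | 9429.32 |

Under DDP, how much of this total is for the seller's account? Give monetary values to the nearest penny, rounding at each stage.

DDP: the seller bears all costs including import duty.
Seller's account: goods 337590.12 + inland to port 1269.08 + export clearance 347.62 + freight 7746.19 + insurance 434.69 + destination terminal 1068.50 + brokerage 306.84 + duty 9429.32 = 358192.36
Buyer's account: 0.00

Seller's account: GBP 358192.36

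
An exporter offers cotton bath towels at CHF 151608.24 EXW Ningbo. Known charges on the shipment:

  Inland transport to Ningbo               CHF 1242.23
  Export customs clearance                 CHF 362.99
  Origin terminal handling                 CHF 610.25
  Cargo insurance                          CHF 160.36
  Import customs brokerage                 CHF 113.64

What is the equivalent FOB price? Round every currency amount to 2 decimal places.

FOB price: CHF 153823.71

Not relevant to the conversion: insurance, brokerage — on the buyer under both terms; not part of either seller's price.
From EXW to FOB, the seller additionally bears: inland to port, export clearance, origin terminal.
FOB price = 151608.24 + 1242.23 + 362.99 + 610.25 = 153823.71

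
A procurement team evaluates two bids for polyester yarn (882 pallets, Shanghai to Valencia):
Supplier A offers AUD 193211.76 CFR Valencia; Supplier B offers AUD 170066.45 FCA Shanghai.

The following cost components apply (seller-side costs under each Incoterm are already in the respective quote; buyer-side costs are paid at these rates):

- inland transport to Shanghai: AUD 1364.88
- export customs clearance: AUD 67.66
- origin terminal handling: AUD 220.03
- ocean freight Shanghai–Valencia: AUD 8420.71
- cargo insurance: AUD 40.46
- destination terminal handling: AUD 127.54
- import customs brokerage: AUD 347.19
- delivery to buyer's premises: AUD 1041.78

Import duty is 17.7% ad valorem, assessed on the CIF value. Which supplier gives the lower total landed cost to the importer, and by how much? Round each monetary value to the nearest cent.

Supplier B is cheaper by AUD 17071.88

Supplier A (CFR):
CIF value = CFR price + insurance = 193211.76 + 40.46 = 193252.22
Import duty = 193252.22 × 17.7% = 34205.64
Buyer bears (A): 40.46 + 127.54 + 347.19 + 1041.78 = 1556.97
Landed cost (A) = invoice 193211.76 + 1556.97 + duty 34205.64 = 228974.37
Supplier B (FCA):
CIF value = FCA price + origin terminal + freight + insurance = 170066.45 + 220.03 + 8420.71 + 40.46 = 178747.65
Import duty = 178747.65 × 17.7% = 31638.33
Buyer bears (B): 220.03 + 8420.71 + 40.46 + 127.54 + 347.19 + 1041.78 = 10197.71
Landed cost (B) = invoice 170066.45 + 10197.71 + duty 31638.33 = 211902.49
Difference = |228974.37 − 211902.49| = 17071.88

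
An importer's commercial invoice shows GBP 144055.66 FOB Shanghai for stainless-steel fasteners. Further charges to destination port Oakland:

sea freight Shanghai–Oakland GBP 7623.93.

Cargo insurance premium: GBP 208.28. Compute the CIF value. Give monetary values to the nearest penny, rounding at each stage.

CIF = FOB price + freight + insurance
CIF = 144055.66 + 7623.93 + 208.28 = 151887.87

CIF value: GBP 151887.87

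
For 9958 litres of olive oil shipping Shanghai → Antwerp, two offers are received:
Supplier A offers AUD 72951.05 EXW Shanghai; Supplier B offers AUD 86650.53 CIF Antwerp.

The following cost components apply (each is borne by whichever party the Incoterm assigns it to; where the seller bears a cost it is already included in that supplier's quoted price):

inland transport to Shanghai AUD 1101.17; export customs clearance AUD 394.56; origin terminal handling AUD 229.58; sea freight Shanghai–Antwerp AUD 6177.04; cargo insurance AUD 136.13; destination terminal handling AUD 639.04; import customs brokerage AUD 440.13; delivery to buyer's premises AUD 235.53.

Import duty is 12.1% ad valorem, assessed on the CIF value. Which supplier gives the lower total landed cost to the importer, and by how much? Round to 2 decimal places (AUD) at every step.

Supplier A (EXW):
CIF value = EXW price + inland to port + export clearance + origin terminal + freight + insurance = 72951.05 + 1101.17 + 394.56 + 229.58 + 6177.04 + 136.13 = 80989.53
Import duty = 80989.53 × 12.1% = 9799.73
Buyer bears (A): 1101.17 + 394.56 + 229.58 + 6177.04 + 136.13 + 639.04 + 440.13 + 235.53 = 9353.18
Landed cost (A) = invoice 72951.05 + 9353.18 + duty 9799.73 = 92103.96
Supplier B (CIF):
The CIF price already equals the CIF value: 86650.53
Import duty = 86650.53 × 12.1% = 10484.71
Buyer bears (B): 639.04 + 440.13 + 235.53 = 1314.70
Landed cost (B) = invoice 86650.53 + 1314.70 + duty 10484.71 = 98449.94
Difference = |92103.96 − 98449.94| = 6345.98

Supplier A is cheaper by AUD 6345.98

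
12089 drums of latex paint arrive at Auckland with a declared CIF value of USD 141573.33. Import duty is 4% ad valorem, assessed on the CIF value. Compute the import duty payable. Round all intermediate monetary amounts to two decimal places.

Import duty = 141573.33 × 4% = 5662.93

Import duty: USD 5662.93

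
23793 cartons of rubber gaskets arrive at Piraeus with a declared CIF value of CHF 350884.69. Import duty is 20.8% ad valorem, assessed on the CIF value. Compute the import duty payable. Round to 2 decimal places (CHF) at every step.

Import duty = 350884.69 × 20.8% = 72984.02

Import duty: CHF 72984.02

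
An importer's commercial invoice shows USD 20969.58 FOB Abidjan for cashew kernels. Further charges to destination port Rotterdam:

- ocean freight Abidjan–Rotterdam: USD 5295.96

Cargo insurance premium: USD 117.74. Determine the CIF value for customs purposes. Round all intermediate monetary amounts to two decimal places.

CIF value: USD 26383.28

CIF = FOB price + freight + insurance
CIF = 20969.58 + 5295.96 + 117.74 = 26383.28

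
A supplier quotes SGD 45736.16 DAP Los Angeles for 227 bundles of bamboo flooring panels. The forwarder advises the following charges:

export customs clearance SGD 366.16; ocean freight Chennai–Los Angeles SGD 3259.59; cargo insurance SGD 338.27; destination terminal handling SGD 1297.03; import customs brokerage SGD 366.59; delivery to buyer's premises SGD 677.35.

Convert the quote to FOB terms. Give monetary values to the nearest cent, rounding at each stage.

FOB price: SGD 40163.92

Not relevant to the conversion: export clearance — on the seller under both DAP and FOB; already in the DAP price and stays in the FOB price. brokerage — on the buyer under both terms; not part of either seller's price.
From DAP to FOB, the seller no longer bears: freight, insurance, destination terminal, delivery.
FOB price = 45736.16 − 3259.59 − 338.27 − 1297.03 − 677.35 = 40163.92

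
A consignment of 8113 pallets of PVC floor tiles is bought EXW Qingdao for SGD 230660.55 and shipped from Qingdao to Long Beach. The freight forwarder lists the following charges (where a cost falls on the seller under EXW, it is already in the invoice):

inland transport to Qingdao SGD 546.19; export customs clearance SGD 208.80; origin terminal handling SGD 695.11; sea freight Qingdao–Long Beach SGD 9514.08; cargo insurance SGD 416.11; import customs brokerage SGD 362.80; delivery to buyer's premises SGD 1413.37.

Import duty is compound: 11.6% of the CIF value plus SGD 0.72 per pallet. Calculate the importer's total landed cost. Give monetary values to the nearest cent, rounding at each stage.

Total landed cost: SGD 277735.11

EXW: the seller makes goods available at their premises; the buyer bears all onward costs.
CIF value = EXW price + inland to port + export clearance + origin terminal + freight + insurance = 230660.55 + 546.19 + 208.80 + 695.11 + 9514.08 + 416.11 = 242040.84
Ad valorem component: 242040.84 × 11.6% = 28076.74
Specific component: 8113 × 0.72 = 5841.36
Import duty = 28076.74 + 5841.36 = 33918.10
Buyer bears: inland to port 546.19 + export clearance 208.80 + origin terminal 695.11 + freight 9514.08 + insurance 416.11 + brokerage 362.80 + delivery 1413.37 + duty 33918.10 = 47074.56
Landed cost = invoice 230660.55 + 47074.56 = 277735.11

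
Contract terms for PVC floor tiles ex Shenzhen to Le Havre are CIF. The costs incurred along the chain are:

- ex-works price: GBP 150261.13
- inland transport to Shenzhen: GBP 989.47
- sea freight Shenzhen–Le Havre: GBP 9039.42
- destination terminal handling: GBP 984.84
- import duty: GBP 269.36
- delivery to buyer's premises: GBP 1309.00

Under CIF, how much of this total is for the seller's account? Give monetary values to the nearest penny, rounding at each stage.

Seller's account: GBP 160290.02

CIF: the seller pays costs through ocean freight and marine insurance to the destination port.
Seller's account: goods 150261.13 + inland to port 989.47 + freight 9039.42 = 160290.02
Buyer's account: destination terminal 984.84 + duty 269.36 + delivery 1309.00 = 2563.20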